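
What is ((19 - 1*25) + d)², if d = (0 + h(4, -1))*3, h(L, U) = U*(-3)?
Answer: 9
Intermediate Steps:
h(L, U) = -3*U
d = 9 (d = (0 - 3*(-1))*3 = (0 + 3)*3 = 3*3 = 9)
((19 - 1*25) + d)² = ((19 - 1*25) + 9)² = ((19 - 25) + 9)² = (-6 + 9)² = 3² = 9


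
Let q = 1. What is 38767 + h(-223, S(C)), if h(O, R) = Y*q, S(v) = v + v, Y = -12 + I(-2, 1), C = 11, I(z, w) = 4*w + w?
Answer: 38760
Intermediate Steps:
I(z, w) = 5*w
Y = -7 (Y = -12 + 5*1 = -12 + 5 = -7)
S(v) = 2*v
h(O, R) = -7 (h(O, R) = -7*1 = -7)
38767 + h(-223, S(C)) = 38767 - 7 = 38760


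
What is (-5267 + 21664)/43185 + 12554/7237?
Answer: 660809579/312529845 ≈ 2.1144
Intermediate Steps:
(-5267 + 21664)/43185 + 12554/7237 = 16397*(1/43185) + 12554*(1/7237) = 16397/43185 + 12554/7237 = 660809579/312529845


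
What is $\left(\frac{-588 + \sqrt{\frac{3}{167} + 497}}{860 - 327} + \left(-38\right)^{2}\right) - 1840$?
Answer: $- \frac{211656}{533} + \frac{\sqrt{13861334}}{89011} \approx -397.06$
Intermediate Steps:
$\left(\frac{-588 + \sqrt{\frac{3}{167} + 497}}{860 - 327} + \left(-38\right)^{2}\right) - 1840 = \left(\frac{-588 + \sqrt{3 \cdot \frac{1}{167} + 497}}{533} + 1444\right) - 1840 = \left(\left(-588 + \sqrt{\frac{3}{167} + 497}\right) \frac{1}{533} + 1444\right) - 1840 = \left(\left(-588 + \sqrt{\frac{83002}{167}}\right) \frac{1}{533} + 1444\right) - 1840 = \left(\left(-588 + \frac{\sqrt{13861334}}{167}\right) \frac{1}{533} + 1444\right) - 1840 = \left(\left(- \frac{588}{533} + \frac{\sqrt{13861334}}{89011}\right) + 1444\right) - 1840 = \left(\frac{769064}{533} + \frac{\sqrt{13861334}}{89011}\right) - 1840 = - \frac{211656}{533} + \frac{\sqrt{13861334}}{89011}$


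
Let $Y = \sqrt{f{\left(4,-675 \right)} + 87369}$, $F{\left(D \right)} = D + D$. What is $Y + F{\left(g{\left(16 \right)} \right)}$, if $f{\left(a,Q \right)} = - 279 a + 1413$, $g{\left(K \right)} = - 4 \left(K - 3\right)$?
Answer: $-104 + \sqrt{87666} \approx 192.08$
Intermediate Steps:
$g{\left(K \right)} = 12 - 4 K$ ($g{\left(K \right)} = - 4 \left(-3 + K\right) = 12 - 4 K$)
$F{\left(D \right)} = 2 D$
$f{\left(a,Q \right)} = 1413 - 279 a$
$Y = \sqrt{87666}$ ($Y = \sqrt{\left(1413 - 1116\right) + 87369} = \sqrt{297 + 87369} = \sqrt{87666} \approx 296.08$)
$Y + F{\left(g{\left(16 \right)} \right)} = \sqrt{87666} + 2 \left(12 - 64\right) = \sqrt{87666} + 2 \left(-52\right) = \sqrt{87666} - 104 = -104 + \sqrt{87666}$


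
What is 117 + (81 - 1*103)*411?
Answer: -8925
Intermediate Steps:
117 + (81 - 1*103)*411 = 117 + (81 - 103)*411 = 117 - 22*411 = 117 - 9042 = -8925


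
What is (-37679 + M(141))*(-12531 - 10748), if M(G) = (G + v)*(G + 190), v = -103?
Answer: 584326179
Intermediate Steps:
M(G) = (-103 + G)*(190 + G) (M(G) = (G - 103)*(G + 190) = (-103 + G)*(190 + G))
(-37679 + M(141))*(-12531 - 10748) = (-37679 + (-19570 + 141² + 87*141))*(-12531 - 10748) = (-37679 + (-19570 + 19881 + 12267))*(-23279) = (-37679 + 12578)*(-23279) = -25101*(-23279) = 584326179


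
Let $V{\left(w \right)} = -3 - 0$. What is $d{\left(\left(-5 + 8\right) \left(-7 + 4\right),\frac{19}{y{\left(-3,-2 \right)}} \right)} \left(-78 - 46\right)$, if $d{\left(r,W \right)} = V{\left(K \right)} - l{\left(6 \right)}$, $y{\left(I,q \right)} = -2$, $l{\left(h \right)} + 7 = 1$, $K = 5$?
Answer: $-372$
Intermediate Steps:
$l{\left(h \right)} = -6$ ($l{\left(h \right)} = -7 + 1 = -6$)
$V{\left(w \right)} = -3$ ($V{\left(w \right)} = -3 + 0 = -3$)
$d{\left(r,W \right)} = 3$ ($d{\left(r,W \right)} = -3 - -6 = -3 + 6 = 3$)
$d{\left(\left(-5 + 8\right) \left(-7 + 4\right),\frac{19}{y{\left(-3,-2 \right)}} \right)} \left(-78 - 46\right) = 3 \left(-78 - 46\right) = 3 \left(-124\right) = -372$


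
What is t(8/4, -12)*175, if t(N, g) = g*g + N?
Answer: 25550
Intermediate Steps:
t(N, g) = N + g² (t(N, g) = g² + N = N + g²)
t(8/4, -12)*175 = (8/4 + (-12)²)*175 = (8*(¼) + 144)*175 = (2 + 144)*175 = 146*175 = 25550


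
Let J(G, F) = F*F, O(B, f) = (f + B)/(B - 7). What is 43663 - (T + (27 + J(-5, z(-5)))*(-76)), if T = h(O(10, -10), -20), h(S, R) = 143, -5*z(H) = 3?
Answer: 1139984/25 ≈ 45599.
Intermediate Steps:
z(H) = -3/5 (z(H) = -1/5*3 = -3/5)
O(B, f) = (B + f)/(-7 + B)
J(G, F) = F**2
T = 143
43663 - (T + (27 + J(-5, z(-5)))*(-76)) = 43663 - (143 + (27 + (-3/5)**2)*(-76)) = 43663 - (143 + (27 + 9/25)*(-76)) = 43663 - (143 + (684/25)*(-76)) = 43663 - (143 - 51984/25) = 43663 - 1*(-48409/25) = 43663 + 48409/25 = 1139984/25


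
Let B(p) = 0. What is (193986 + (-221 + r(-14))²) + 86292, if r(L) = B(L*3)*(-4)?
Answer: 329119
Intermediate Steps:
r(L) = 0 (r(L) = 0*(-4) = 0)
(193986 + (-221 + r(-14))²) + 86292 = (193986 + (-221 + 0)²) + 86292 = (193986 + (-221)²) + 86292 = (193986 + 48841) + 86292 = 242827 + 86292 = 329119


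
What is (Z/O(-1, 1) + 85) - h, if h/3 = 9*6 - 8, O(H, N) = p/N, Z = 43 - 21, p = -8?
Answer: -223/4 ≈ -55.750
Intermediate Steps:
Z = 22
O(H, N) = -8/N
h = 138 (h = 3*(9*6 - 8) = 3*(54 - 8) = 3*46 = 138)
(Z/O(-1, 1) + 85) - h = (22/((-8/1)) + 85) - 1*138 = (22/((-8*1)) + 85) - 138 = (22/(-8) + 85) - 138 = (22*(-⅛) + 85) - 138 = (-11/4 + 85) - 138 = 329/4 - 138 = -223/4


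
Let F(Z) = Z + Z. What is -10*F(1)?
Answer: -20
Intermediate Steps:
F(Z) = 2*Z
-10*F(1) = -20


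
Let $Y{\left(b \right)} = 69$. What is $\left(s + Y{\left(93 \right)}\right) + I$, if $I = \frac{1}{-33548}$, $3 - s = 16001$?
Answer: $- \frac{534386093}{33548} \approx -15929.0$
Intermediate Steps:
$s = -15998$ ($s = 3 - 16001 = -15998$)
$I = - \frac{1}{33548} \approx -2.9808 \cdot 10^{-5}$
$\left(s + Y{\left(93 \right)}\right) + I = \left(-15998 + 69\right) - \frac{1}{33548} = -15929 - \frac{1}{33548} = - \frac{534386093}{33548}$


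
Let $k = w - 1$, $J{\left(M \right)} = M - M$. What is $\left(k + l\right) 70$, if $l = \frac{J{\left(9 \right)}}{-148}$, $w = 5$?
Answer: $280$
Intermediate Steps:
$J{\left(M \right)} = 0$
$l = 0$ ($l = \frac{0}{-148} = 0 \left(- \frac{1}{148}\right) = 0$)
$k = 4$ ($k = 5 - 1 = 4$)
$\left(k + l\right) 70 = \left(4 + 0\right) 70 = 4 \cdot 70 = 280$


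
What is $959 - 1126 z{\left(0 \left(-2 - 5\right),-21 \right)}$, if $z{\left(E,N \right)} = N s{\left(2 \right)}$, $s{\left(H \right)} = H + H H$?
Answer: $142835$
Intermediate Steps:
$s{\left(H \right)} = H + H^{2}$
$z{\left(E,N \right)} = 6 N$ ($z{\left(E,N \right)} = N 2 \left(1 + 2\right) = N 2 \cdot 3 = N 6 = 6 N$)
$959 - 1126 z{\left(0 \left(-2 - 5\right),-21 \right)} = 959 - 1126 \cdot 6 \left(-21\right) = 959 - -141876 = 959 + 141876 = 142835$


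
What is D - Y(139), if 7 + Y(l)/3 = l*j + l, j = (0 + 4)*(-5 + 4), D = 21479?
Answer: 22751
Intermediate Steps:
j = -4 (j = 4*(-1) = -4)
Y(l) = -21 - 9*l (Y(l) = -21 + 3*(l*(-4) + l) = -21 + 3*(-4*l + l) = -21 + 3*(-3*l) = -21 - 9*l)
D - Y(139) = 21479 - (-21 - 9*139) = 21479 - (-21 - 1251) = 21479 - 1*(-1272) = 21479 + 1272 = 22751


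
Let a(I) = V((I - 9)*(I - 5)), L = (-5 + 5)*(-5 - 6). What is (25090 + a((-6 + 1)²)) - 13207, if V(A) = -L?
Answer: 11883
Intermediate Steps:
L = 0 (L = 0*(-11) = 0)
V(A) = 0 (V(A) = -1*0 = 0)
a(I) = 0
(25090 + a((-6 + 1)²)) - 13207 = (25090 + 0) - 13207 = 25090 - 13207 = 11883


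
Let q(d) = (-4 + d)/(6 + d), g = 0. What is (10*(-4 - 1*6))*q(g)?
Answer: 200/3 ≈ 66.667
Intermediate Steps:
q(d) = (-4 + d)/(6 + d)
(10*(-4 - 1*6))*q(g) = (10*(-4 - 1*6))*((-4 + 0)/(6 + 0)) = (10*(-4 - 6))*(-4/6) = (10*(-10))*((1/6)*(-4)) = -100*(-2/3) = 200/3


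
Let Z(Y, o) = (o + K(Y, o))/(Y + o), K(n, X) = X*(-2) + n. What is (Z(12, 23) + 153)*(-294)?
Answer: -224448/5 ≈ -44890.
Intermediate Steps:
K(n, X) = n - 2*X (K(n, X) = -2*X + n = n - 2*X)
Z(Y, o) = (Y - o)/(Y + o) (Z(Y, o) = (o + (Y - 2*o))/(Y + o) = (Y - o)/(Y + o))
(Z(12, 23) + 153)*(-294) = ((12 - 1*23)/(12 + 23) + 153)*(-294) = ((12 - 23)/35 + 153)*(-294) = ((1/35)*(-11) + 153)*(-294) = (-11/35 + 153)*(-294) = (5344/35)*(-294) = -224448/5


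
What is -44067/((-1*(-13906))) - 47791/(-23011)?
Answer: -349444091/319990966 ≈ -1.0920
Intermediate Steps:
-44067/((-1*(-13906))) - 47791/(-23011) = -44067/13906 - 47791*(-1/23011) = -44067*1/13906 + 47791/23011 = -44067/13906 + 47791/23011 = -349444091/319990966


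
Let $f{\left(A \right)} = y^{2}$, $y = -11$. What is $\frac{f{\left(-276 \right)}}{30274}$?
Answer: $\frac{121}{30274} \approx 0.0039968$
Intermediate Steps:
$f{\left(A \right)} = 121$ ($f{\left(A \right)} = \left(-11\right)^{2} = 121$)
$\frac{f{\left(-276 \right)}}{30274} = \frac{121}{30274}$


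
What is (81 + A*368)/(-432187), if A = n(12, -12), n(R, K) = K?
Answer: 4335/432187 ≈ 0.010030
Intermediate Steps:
A = -12
(81 + A*368)/(-432187) = (81 - 12*368)/(-432187) = (81 - 4416)*(-1/432187) = -4335*(-1/432187) = 4335/432187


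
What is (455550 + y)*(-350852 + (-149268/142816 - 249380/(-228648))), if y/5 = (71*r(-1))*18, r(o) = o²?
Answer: -13782325989554839075/85038002 ≈ -1.6207e+11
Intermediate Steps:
y = 6390 (y = 5*((71*(-1)²)*18) = 5*((71*1)*18) = 5*(71*18) = 5*1278 = 6390)
(455550 + y)*(-350852 + (-149268/142816 - 249380/(-228648))) = (455550 + 6390)*(-350852 + (-149268/142816 - 249380/(-228648))) = 461940*(-350852 + (-149268*1/142816 - 249380*(-1/228648))) = 461940*(-350852 + (-37317/35704 + 62345/57162)) = 461940*(-350852 + 46425763/1020456024) = 461940*(-358028990506685/1020456024) = -13782325989554839075/85038002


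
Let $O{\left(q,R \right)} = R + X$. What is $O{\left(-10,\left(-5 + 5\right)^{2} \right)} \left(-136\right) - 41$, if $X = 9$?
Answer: $-1265$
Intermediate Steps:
$O{\left(q,R \right)} = 9 + R$ ($O{\left(q,R \right)} = R + 9 = 9 + R$)
$O{\left(-10,\left(-5 + 5\right)^{2} \right)} \left(-136\right) - 41 = \left(9 + \left(-5 + 5\right)^{2}\right) \left(-136\right) - 41 = \left(9 + 0^{2}\right) \left(-136\right) - 41 = \left(9 + 0\right) \left(-136\right) - 41 = 9 \left(-136\right) - 41 = -1224 - 41 = -1265$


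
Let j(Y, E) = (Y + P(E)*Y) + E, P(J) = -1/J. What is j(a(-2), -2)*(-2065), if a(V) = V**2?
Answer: -8260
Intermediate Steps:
j(Y, E) = E + Y - Y/E (j(Y, E) = (Y + (-1/E)*Y) + E = (Y - Y/E) + E = E + Y - Y/E)
j(a(-2), -2)*(-2065) = (-2 + (-2)**2 - 1*(-2)**2/(-2))*(-2065) = (-2 + 4 - 1*4*(-1/2))*(-2065) = (-2 + 4 + 2)*(-2065) = 4*(-2065) = -8260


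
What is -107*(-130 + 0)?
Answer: 13910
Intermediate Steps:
-107*(-130 + 0) = -107*(-130) = 13910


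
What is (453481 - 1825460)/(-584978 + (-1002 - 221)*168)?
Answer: 1371979/790442 ≈ 1.7357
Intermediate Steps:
(453481 - 1825460)/(-584978 + (-1002 - 221)*168) = -1371979/(-584978 - 1223*168) = -1371979/(-584978 - 205464) = -1371979/(-790442) = -1371979*(-1/790442) = 1371979/790442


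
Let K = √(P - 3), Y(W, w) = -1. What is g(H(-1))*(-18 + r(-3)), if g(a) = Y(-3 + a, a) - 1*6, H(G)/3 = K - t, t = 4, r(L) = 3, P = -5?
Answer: 105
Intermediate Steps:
K = 2*I*√2 (K = √(-5 - 3) = √(-8) = 2*I*√2 ≈ 2.8284*I)
H(G) = -12 + 6*I*√2 (H(G) = 3*(2*I*√2 - 1*4) = 3*(2*I*√2 - 4) = 3*(-4 + 2*I*√2) = -12 + 6*I*√2)
g(a) = -7 (g(a) = -1 - 1*6 = -1 - 6 = -7)
g(H(-1))*(-18 + r(-3)) = -7*(-18 + 3) = -7*(-15) = 105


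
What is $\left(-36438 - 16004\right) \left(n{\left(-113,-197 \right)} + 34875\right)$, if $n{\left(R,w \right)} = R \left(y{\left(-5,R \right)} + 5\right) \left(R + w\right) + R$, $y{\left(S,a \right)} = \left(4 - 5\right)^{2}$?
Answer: $-12845248364$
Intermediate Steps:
$y{\left(S,a \right)} = 1$ ($y{\left(S,a \right)} = \left(-1\right)^{2} = 1$)
$n{\left(R,w \right)} = R + R \left(6 R + 6 w\right)$ ($n{\left(R,w \right)} = R \left(1 + 5\right) \left(R + w\right) + R = R 6 \left(R + w\right) + R = R \left(6 R + 6 w\right) + R = R + R \left(6 R + 6 w\right)$)
$\left(-36438 - 16004\right) \left(n{\left(-113,-197 \right)} + 34875\right) = \left(-36438 - 16004\right) \left(- 113 \left(1 + 6 \left(-113\right) + 6 \left(-197\right)\right) + 34875\right) = - 52442 \left(- 113 \left(1 - 678 - 1182\right) + 34875\right) = - 52442 \left(\left(-113\right) \left(-1859\right) + 34875\right) = - 52442 \left(210067 + 34875\right) = \left(-52442\right) 244942 = -12845248364$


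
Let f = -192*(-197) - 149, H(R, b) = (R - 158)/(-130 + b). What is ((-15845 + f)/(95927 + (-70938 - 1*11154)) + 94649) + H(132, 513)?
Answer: 100306919125/1059761 ≈ 94651.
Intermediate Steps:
H(R, b) = (-158 + R)/(-130 + b)
f = 37675 (f = 37824 - 149 = 37675)
((-15845 + f)/(95927 + (-70938 - 1*11154)) + 94649) + H(132, 513) = ((-15845 + 37675)/(95927 + (-70938 - 1*11154)) + 94649) + (-158 + 132)/(-130 + 513) = (21830/(95927 + (-70938 - 11154)) + 94649) - 26/383 = (21830/(95927 - 82092) + 94649) + (1/383)*(-26) = (21830/13835 + 94649) - 26/383 = (21830*(1/13835) + 94649) - 26/383 = (4366/2767 + 94649) - 26/383 = 261898149/2767 - 26/383 = 100306919125/1059761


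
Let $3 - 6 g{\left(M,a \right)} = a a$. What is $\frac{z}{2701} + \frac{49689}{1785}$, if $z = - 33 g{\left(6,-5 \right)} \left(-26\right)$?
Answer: $\frac{42864793}{1607095} \approx 26.672$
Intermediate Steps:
$g{\left(M,a \right)} = \frac{1}{2} - \frac{a^{2}}{6}$ ($g{\left(M,a \right)} = \frac{1}{2} - \frac{a a}{6} = \frac{1}{2} - \frac{a^{2}}{6}$)
$z = -3146$ ($z = - 33 \left(\frac{1}{2} - \frac{\left(-5\right)^{2}}{6}\right) \left(-26\right) = - 33 \left(\frac{1}{2} - \frac{25}{6}\right) \left(-26\right) = \left(-33\right) \left(- \frac{11}{3}\right) \left(-26\right) = 121 \left(-26\right) = -3146$)
$\frac{z}{2701} + \frac{49689}{1785} = - \frac{3146}{2701} + \frac{49689}{1785} = \left(-3146\right) \frac{1}{2701} + 49689 \cdot \frac{1}{1785} = - \frac{3146}{2701} + \frac{16563}{595} = \frac{42864793}{1607095}$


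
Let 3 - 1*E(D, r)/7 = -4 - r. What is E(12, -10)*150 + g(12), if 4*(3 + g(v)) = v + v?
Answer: -3147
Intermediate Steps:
g(v) = -3 + v/2 (g(v) = -3 + (v + v)/4 = -3 + (2*v)/4 = -3 + v/2)
E(D, r) = 49 + 7*r (E(D, r) = 21 - 7*(-4 - r) = 21 + (28 + 7*r) = 49 + 7*r)
E(12, -10)*150 + g(12) = (49 + 7*(-10))*150 + (-3 + (1/2)*12) = (49 - 70)*150 + (-3 + 6) = -21*150 + 3 = -3150 + 3 = -3147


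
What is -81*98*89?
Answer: -706482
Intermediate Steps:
-81*98*89 = -7938*89 = -706482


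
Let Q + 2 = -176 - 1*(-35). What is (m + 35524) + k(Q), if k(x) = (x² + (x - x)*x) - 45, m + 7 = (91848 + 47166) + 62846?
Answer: 257781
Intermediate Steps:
Q = -143 (Q = -2 + (-176 - 1*(-35)) = -2 + (-176 + 35) = -2 - 141 = -143)
m = 201853 (m = -7 + ((91848 + 47166) + 62846) = -7 + (139014 + 62846) = -7 + 201860 = 201853)
k(x) = -45 + x² (k(x) = (x² + 0*x) - 45 = (x² + 0) - 45 = x² - 45 = -45 + x²)
(m + 35524) + k(Q) = (201853 + 35524) + (-45 + (-143)²) = 237377 + (-45 + 20449) = 237377 + 20404 = 257781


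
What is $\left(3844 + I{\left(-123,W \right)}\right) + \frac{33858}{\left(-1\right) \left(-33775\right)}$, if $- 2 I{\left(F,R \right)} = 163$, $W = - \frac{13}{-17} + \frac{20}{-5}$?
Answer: $\frac{254224591}{67550} \approx 3763.5$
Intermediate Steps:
$W = - \frac{55}{17}$ ($W = \left(-13\right) \left(- \frac{1}{17}\right) + 20 \left(- \frac{1}{5}\right) = \frac{13}{17} - 4 = - \frac{55}{17} \approx -3.2353$)
$I{\left(F,R \right)} = - \frac{163}{2}$ ($I{\left(F,R \right)} = \left(- \frac{1}{2}\right) 163 = - \frac{163}{2}$)
$\left(3844 + I{\left(-123,W \right)}\right) + \frac{33858}{\left(-1\right) \left(-33775\right)} = \left(3844 - \frac{163}{2}\right) + \frac{33858}{\left(-1\right) \left(-33775\right)} = \frac{7525}{2} + \frac{33858}{33775} = \frac{254224591}{67550}$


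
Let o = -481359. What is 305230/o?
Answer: -305230/481359 ≈ -0.63410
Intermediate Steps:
305230/o = 305230/(-481359) = 305230*(-1/481359) = -305230/481359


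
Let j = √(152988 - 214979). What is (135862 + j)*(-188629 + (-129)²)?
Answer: -23366633656 - 171988*I*√61991 ≈ -2.3367e+10 - 4.2822e+7*I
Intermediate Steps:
j = I*√61991 (j = √(-61991) = I*√61991 ≈ 248.98*I)
(135862 + j)*(-188629 + (-129)²) = (135862 + I*√61991)*(-188629 + (-129)²) = (135862 + I*√61991)*(-188629 + 16641) = (135862 + I*√61991)*(-171988) = -23366633656 - 171988*I*√61991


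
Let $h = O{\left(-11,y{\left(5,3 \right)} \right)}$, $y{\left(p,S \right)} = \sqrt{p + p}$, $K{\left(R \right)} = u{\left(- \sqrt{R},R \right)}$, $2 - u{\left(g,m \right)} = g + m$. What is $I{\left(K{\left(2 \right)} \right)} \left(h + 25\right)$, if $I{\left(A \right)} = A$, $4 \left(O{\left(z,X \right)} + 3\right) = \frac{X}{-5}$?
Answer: $\frac{\sqrt{2} \left(440 - \sqrt{10}\right)}{20} \approx 30.889$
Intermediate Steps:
$u{\left(g,m \right)} = 2 - g - m$ ($u{\left(g,m \right)} = 2 - \left(g + m\right) = 2 - g - m$)
$K{\left(R \right)} = 2 + \sqrt{R} - R$ ($K{\left(R \right)} = 2 - - \sqrt{R} - R = 2 + \sqrt{R} - R$)
$y{\left(p,S \right)} = \sqrt{2} \sqrt{p}$ ($y{\left(p,S \right)} = \sqrt{2 p} = \sqrt{2} \sqrt{p}$)
$O{\left(z,X \right)} = -3 - \frac{X}{20}$ ($O{\left(z,X \right)} = -3 + \frac{X \frac{1}{-5}}{4} = -3 + \frac{X \left(- \frac{1}{5}\right)}{4} = -3 + \frac{\left(- \frac{1}{5}\right) X}{4} = -3 - \frac{X}{20}$)
$h = -3 - \frac{\sqrt{10}}{20}$ ($h = -3 - \frac{\sqrt{2} \sqrt{5}}{20} = -3 - \frac{\sqrt{10}}{20} \approx -3.1581$)
$I{\left(K{\left(2 \right)} \right)} \left(h + 25\right) = \left(2 + \sqrt{2} - 2\right) \left(\left(-3 - \frac{\sqrt{10}}{20}\right) + 25\right) = \left(2 + \sqrt{2} - 2\right) \left(22 - \frac{\sqrt{10}}{20}\right) = \sqrt{2} \left(22 - \frac{\sqrt{10}}{20}\right)$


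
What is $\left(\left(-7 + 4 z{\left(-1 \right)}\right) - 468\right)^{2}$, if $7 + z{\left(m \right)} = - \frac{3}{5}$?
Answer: $\frac{6385729}{25} \approx 2.5543 \cdot 10^{5}$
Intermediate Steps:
$z{\left(m \right)} = - \frac{38}{5}$ ($z{\left(m \right)} = -7 - \frac{3}{5} = - \frac{38}{5}$)
$\left(\left(-7 + 4 z{\left(-1 \right)}\right) - 468\right)^{2} = \left(\left(-7 + 4 \left(- \frac{38}{5}\right)\right) - 468\right)^{2} = \left(\left(-7 - \frac{152}{5}\right) - 468\right)^{2} = \left(- \frac{187}{5} - 468\right)^{2} = \left(- \frac{2527}{5}\right)^{2} = \frac{6385729}{25}$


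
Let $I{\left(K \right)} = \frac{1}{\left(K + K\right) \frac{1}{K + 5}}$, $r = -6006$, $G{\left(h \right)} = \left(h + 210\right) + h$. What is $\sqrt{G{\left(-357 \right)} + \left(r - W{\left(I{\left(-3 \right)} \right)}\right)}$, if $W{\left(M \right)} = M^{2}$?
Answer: $\frac{i \sqrt{58591}}{3} \approx 80.685 i$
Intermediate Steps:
$G{\left(h \right)} = 210 + 2 h$ ($G{\left(h \right)} = \left(210 + h\right) + h = 210 + 2 h$)
$I{\left(K \right)} = \frac{5 + K}{2 K}$ ($I{\left(K \right)} = \frac{1}{2 K \frac{1}{5 + K}} = \frac{5 + K}{2 K}$)
$\sqrt{G{\left(-357 \right)} + \left(r - W{\left(I{\left(-3 \right)} \right)}\right)} = \sqrt{\left(210 + 2 \left(-357\right)\right) - \left(6006 + \left(\frac{5 - 3}{2 \left(-3\right)}\right)^{2}\right)} = \sqrt{\left(210 - 714\right) - \left(6006 + \left(\frac{1}{2} \left(- \frac{1}{3}\right) 2\right)^{2}\right)} = \sqrt{-504 - \frac{54055}{9}} = \sqrt{- \frac{58591}{9}} = \frac{i \sqrt{58591}}{3}$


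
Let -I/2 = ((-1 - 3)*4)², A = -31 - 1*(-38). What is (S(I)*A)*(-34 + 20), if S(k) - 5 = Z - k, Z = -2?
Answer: -50470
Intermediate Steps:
A = 7 (A = -31 + 38 = 7)
I = -512 (I = -2*16*(-1 - 3)² = -2*(-4*4)² = -2*(-16)² = -2*256 = -512)
S(k) = 3 - k (S(k) = 5 + (-2 - k) = 3 - k)
(S(I)*A)*(-34 + 20) = ((3 - 1*(-512))*7)*(-34 + 20) = ((3 + 512)*7)*(-14) = (515*7)*(-14) = 3605*(-14) = -50470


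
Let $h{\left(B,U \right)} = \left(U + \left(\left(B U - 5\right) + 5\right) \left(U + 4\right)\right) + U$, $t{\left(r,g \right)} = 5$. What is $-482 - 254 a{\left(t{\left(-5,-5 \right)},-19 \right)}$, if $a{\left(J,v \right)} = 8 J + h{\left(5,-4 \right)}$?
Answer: $-8610$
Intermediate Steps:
$h{\left(B,U \right)} = 2 U + B U \left(4 + U\right)$ ($h{\left(B,U \right)} = \left(U + \left(\left(-5 + B U\right) + 5\right) \left(4 + U\right)\right) + U = \left(U + B U \left(4 + U\right)\right) + U = 2 U + B U \left(4 + U\right)$)
$a{\left(J,v \right)} = -8 + 8 J$ ($a{\left(J,v \right)} = 8 J - 4 \left(2 + 4 \cdot 5 + 5 \left(-4\right)\right) = 8 J - 4 \left(2 + 20 - 20\right) = 8 J - 8 = -8 + 8 J$)
$-482 - 254 a{\left(t{\left(-5,-5 \right)},-19 \right)} = -482 - 254 \left(-8 + 8 \cdot 5\right) = -482 - 254 \left(-8 + 40\right) = -482 - 8128 = -8610$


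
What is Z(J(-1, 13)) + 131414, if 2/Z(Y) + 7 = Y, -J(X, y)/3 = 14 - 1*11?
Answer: 1051311/8 ≈ 1.3141e+5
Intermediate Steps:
J(X, y) = -9 (J(X, y) = -3*(14 - 1*11) = -3*(14 - 11) = -3*3 = -9)
Z(Y) = 2/(-7 + Y)
Z(J(-1, 13)) + 131414 = 2/(-7 - 9) + 131414 = 2/(-16) + 131414 = 2*(-1/16) + 131414 = -⅛ + 131414 = 1051311/8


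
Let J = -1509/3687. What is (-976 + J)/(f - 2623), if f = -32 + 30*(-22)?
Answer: 1200007/4074135 ≈ 0.29454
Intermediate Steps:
f = -692 (f = -32 - 660 = -692)
J = -503/1229 (J = -1509*1/3687 = -503/1229 ≈ -0.40928)
(-976 + J)/(f - 2623) = (-976 - 503/1229)/(-692 - 2623) = -1200007/1229/(-3315) = -1200007/1229*(-1/3315) = 1200007/4074135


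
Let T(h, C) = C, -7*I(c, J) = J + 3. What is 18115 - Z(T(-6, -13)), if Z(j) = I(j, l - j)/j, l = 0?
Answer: 1648449/91 ≈ 18115.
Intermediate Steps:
I(c, J) = -3/7 - J/7 (I(c, J) = -(J + 3)/7 = -(3 + J)/7 = -3/7 - J/7)
Z(j) = (-3/7 + j/7)/j (Z(j) = (-3/7 - (0 - j)/7)/j = (-3/7 - (-1)*j/7)/j = (-3/7 + j/7)/j)
18115 - Z(T(-6, -13)) = 18115 - (-3 - 13)/(7*(-13)) = 18115 - (-1)*(-16)/(7*13) = 18115 - 1*16/91 = 18115 - 16/91 = 1648449/91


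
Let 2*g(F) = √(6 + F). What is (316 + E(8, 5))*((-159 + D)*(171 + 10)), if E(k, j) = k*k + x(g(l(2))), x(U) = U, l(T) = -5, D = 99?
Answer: -4132230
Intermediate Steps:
g(F) = √(6 + F)/2
E(k, j) = ½ + k² (E(k, j) = k*k + √(6 - 5)/2 = k² + √1/2 = k² + (½)*1 = k² + ½ = ½ + k²)
(316 + E(8, 5))*((-159 + D)*(171 + 10)) = (316 + (½ + 8²))*((-159 + 99)*(171 + 10)) = (316 + (½ + 64))*(-60*181) = (316 + 129/2)*(-10860) = (761/2)*(-10860) = -4132230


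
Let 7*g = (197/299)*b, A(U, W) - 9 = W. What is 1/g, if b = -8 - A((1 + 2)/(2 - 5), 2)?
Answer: -2093/3743 ≈ -0.55918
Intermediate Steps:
A(U, W) = 9 + W
b = -19 (b = -8 - (9 + 2) = -8 - 1*11 = -8 - 11 = -19)
g = -3743/2093 (g = ((197/299)*(-19))/7 = (⅐)*(-3743/299) = -3743/2093 ≈ -1.7883)
1/g = 1/(-3743/2093) = -2093/3743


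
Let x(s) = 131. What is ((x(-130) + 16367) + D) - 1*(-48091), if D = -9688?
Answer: 54901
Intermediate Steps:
((x(-130) + 16367) + D) - 1*(-48091) = ((131 + 16367) - 9688) - 1*(-48091) = (16498 - 9688) + 48091 = 6810 + 48091 = 54901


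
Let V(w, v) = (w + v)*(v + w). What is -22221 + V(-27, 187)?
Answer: 3379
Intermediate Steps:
V(w, v) = (v + w)² (V(w, v) = (v + w)*(v + w) = (v + w)²)
-22221 + V(-27, 187) = -22221 + (187 - 27)² = -22221 + 160² = -22221 + 25600 = 3379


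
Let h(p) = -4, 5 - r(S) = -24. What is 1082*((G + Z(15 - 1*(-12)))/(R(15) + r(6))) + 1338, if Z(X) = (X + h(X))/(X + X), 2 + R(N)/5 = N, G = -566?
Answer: -13126837/2538 ≈ -5172.1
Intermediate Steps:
r(S) = 29 (r(S) = 5 - 1*(-24) = 5 + 24 = 29)
R(N) = -10 + 5*N
Z(X) = (-4 + X)/(2*X) (Z(X) = (X - 4)/(X + X) = (-4 + X)/((2*X)) = (-4 + X)*(1/(2*X)) = (-4 + X)/(2*X))
1082*((G + Z(15 - 1*(-12)))/(R(15) + r(6))) + 1338 = 1082*((-566 + (-4 + (15 - 1*(-12)))/(2*(15 - 1*(-12))))/((-10 + 5*15) + 29)) + 1338 = 1082*((-566 + (-4 + (15 + 12))/(2*(15 + 12)))/((-10 + 75) + 29)) + 1338 = 1082*((-566 + (½)*(-4 + 27)/27)/(65 + 29)) + 1338 = 1082*((-566 + (½)*(1/27)*23)/94) + 1338 = 1082*((-566 + 23/54)*(1/94)) + 1338 = 1082*(-30541/54*1/94) + 1338 = 1082*(-30541/5076) + 1338 = -16522681/2538 + 1338 = -13126837/2538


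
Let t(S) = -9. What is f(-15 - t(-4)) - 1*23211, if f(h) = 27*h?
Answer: -23373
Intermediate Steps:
f(-15 - t(-4)) - 1*23211 = 27*(-15 - 1*(-9)) - 1*23211 = 27*(-15 + 9) - 23211 = 27*(-6) - 23211 = -162 - 23211 = -23373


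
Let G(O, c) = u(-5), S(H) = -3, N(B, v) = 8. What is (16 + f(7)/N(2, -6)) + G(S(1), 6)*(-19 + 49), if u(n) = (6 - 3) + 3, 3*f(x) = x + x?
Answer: 2359/12 ≈ 196.58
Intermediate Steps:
f(x) = 2*x/3 (f(x) = (x + x)/3 = (2*x)/3 = 2*x/3)
u(n) = 6 (u(n) = 3 + 3 = 6)
G(O, c) = 6
(16 + f(7)/N(2, -6)) + G(S(1), 6)*(-19 + 49) = (16 + ((2/3)*7)/8) + 6*(-19 + 49) = (16 + (14/3)*(1/8)) + 6*30 = (16 + 7/12) + 180 = 199/12 + 180 = 2359/12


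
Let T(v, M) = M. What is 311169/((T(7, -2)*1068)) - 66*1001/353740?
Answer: -9184503253/62965720 ≈ -145.87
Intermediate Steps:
311169/((T(7, -2)*1068)) - 66*1001/353740 = 311169/((-2*1068)) - 66*1001/353740 = 311169/(-2136) - 66066*1/353740 = 311169*(-1/2136) - 33033/176870 = -103723/712 - 33033/176870 = -9184503253/62965720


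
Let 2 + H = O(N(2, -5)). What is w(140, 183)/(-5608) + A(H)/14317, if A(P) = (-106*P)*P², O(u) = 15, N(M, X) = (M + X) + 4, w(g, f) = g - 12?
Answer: -163479354/10036217 ≈ -16.289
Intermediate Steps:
w(g, f) = -12 + g
N(M, X) = 4 + M + X
H = 13 (H = -2 + 15 = 13)
A(P) = -106*P³
w(140, 183)/(-5608) + A(H)/14317 = (-12 + 140)/(-5608) - 106*13³/14317 = 128*(-1/5608) - 106*2197*(1/14317) = -16/701 - 232882*1/14317 = -16/701 - 232882/14317 = -163479354/10036217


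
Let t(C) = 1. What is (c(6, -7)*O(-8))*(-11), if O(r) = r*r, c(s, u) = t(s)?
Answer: -704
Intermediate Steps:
c(s, u) = 1
O(r) = r**2
(c(6, -7)*O(-8))*(-11) = (1*(-8)**2)*(-11) = (1*64)*(-11) = 64*(-11) = -704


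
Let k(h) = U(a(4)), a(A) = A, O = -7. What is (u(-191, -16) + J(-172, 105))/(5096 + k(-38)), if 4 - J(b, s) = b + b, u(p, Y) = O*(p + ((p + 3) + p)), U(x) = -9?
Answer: 4338/5087 ≈ 0.85276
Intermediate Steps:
u(p, Y) = -21 - 21*p (u(p, Y) = -7*(p + ((p + 3) + p)) = -7*(p + ((3 + p) + p)) = -7*(p + (3 + 2*p)) = -7*(3 + 3*p) = -21 - 21*p)
k(h) = -9
J(b, s) = 4 - 2*b (J(b, s) = 4 - (b + b) = 4 - 2*b)
(u(-191, -16) + J(-172, 105))/(5096 + k(-38)) = ((-21 - 21*(-191)) + (4 - 2*(-172)))/(5096 - 9) = ((-21 + 4011) + (4 + 344))/5087 = (3990 + 348)*(1/5087) = 4338*(1/5087) = 4338/5087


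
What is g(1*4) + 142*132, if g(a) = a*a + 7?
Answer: 18767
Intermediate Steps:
g(a) = 7 + a² (g(a) = a² + 7 = 7 + a²)
g(1*4) + 142*132 = (7 + (1*4)²) + 142*132 = (7 + 4²) + 18744 = (7 + 16) + 18744 = 23 + 18744 = 18767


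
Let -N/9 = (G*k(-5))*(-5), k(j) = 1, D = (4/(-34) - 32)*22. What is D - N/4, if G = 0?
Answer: -12012/17 ≈ -706.59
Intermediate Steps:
D = -12012/17 (D = (4*(-1/34) - 32)*22 = (-2/17 - 32)*22 = -546/17*22 = -12012/17 ≈ -706.59)
N = 0 (N = -9*0*1*(-5) = -0*(-5) = -9*0 = 0)
D - N/4 = -12012/17 - 0/4 = -12012/17 - 1*0 = -12012/17 + 0 = -12012/17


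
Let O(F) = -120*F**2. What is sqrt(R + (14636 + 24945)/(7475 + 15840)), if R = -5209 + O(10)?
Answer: I*sqrt(9353704142010)/23315 ≈ 131.18*I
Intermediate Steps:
R = -17209 (R = -5209 - 120*10**2 = -5209 - 120*100 = -5209 - 12000 = -17209)
sqrt(R + (14636 + 24945)/(7475 + 15840)) = sqrt(-17209 + (14636 + 24945)/(7475 + 15840)) = sqrt(-17209 + 39581/23315) = sqrt(-401188254/23315) = I*sqrt(9353704142010)/23315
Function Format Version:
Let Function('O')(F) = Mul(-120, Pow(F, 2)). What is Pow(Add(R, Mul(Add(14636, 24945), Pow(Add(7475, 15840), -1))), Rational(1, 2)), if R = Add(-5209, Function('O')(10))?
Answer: Mul(Rational(1, 23315), I, Pow(9353704142010, Rational(1, 2))) ≈ Mul(131.18, I)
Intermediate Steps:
R = -17209 (R = Add(-5209, Mul(-120, Pow(10, 2))) = Add(-5209, Mul(-120, 100)) = Add(-5209, -12000) = -17209)
Pow(Add(R, Mul(Add(14636, 24945), Pow(Add(7475, 15840), -1))), Rational(1, 2)) = Pow(Add(-17209, Mul(Add(14636, 24945), Pow(Add(7475, 15840), -1))), Rational(1, 2)) = Pow(Add(-17209, Mul(39581, Pow(23315, -1))), Rational(1, 2)) = Pow(Add(-17209, Mul(39581, Rational(1, 23315))), Rational(1, 2)) = Pow(Add(-17209, Rational(39581, 23315)), Rational(1, 2)) = Pow(Rational(-401188254, 23315), Rational(1, 2)) = Mul(Rational(1, 23315), I, Pow(9353704142010, Rational(1, 2)))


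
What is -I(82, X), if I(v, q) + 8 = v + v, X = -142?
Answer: -156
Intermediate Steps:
I(v, q) = -8 + 2*v (I(v, q) = -8 + (v + v) = -8 + 2*v)
-I(82, X) = -(-8 + 2*82) = -(-8 + 164) = -1*156 = -156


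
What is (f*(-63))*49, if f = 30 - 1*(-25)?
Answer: -169785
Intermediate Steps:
f = 55 (f = 30 + 25 = 55)
(f*(-63))*49 = (55*(-63))*49 = -3465*49 = -169785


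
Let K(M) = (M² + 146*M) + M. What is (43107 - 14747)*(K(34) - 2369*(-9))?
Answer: 779191000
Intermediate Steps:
K(M) = M² + 147*M
(43107 - 14747)*(K(34) - 2369*(-9)) = (43107 - 14747)*(34*(147 + 34) - 2369*(-9)) = 28360*(34*181 + 21321) = 28360*(6154 + 21321) = 28360*27475 = 779191000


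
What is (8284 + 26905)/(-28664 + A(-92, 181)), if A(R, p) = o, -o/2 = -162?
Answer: -35189/28340 ≈ -1.2417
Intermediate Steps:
o = 324 (o = -2*(-162) = 324)
A(R, p) = 324
(8284 + 26905)/(-28664 + A(-92, 181)) = (8284 + 26905)/(-28664 + 324) = 35189/(-28340) = 35189*(-1/28340) = -35189/28340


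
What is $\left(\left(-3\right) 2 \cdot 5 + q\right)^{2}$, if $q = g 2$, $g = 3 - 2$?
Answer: $784$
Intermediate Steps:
$g = 1$
$q = 2$ ($q = 1 \cdot 2 = 2$)
$\left(\left(-3\right) 2 \cdot 5 + q\right)^{2} = \left(\left(-3\right) 2 \cdot 5 + 2\right)^{2} = \left(\left(-6\right) 5 + 2\right)^{2} = \left(-30 + 2\right)^{2} = \left(-28\right)^{2} = 784$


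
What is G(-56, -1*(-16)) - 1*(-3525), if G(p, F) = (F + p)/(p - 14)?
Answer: 24679/7 ≈ 3525.6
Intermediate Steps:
G(p, F) = (F + p)/(-14 + p)
G(-56, -1*(-16)) - 1*(-3525) = (-1*(-16) - 56)/(-14 - 56) - 1*(-3525) = (16 - 56)/(-70) + 3525 = -1/70*(-40) + 3525 = 4/7 + 3525 = 24679/7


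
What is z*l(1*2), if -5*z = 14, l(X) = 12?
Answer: -168/5 ≈ -33.600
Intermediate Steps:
z = -14/5 (z = -1/5*14 = -14/5 ≈ -2.8000)
z*l(1*2) = -14/5*12 = -168/5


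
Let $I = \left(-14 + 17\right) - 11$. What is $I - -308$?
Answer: $300$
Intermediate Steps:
$I = -8$ ($I = 3 - 11 = -8$)
$I - -308 = -8 - -308 = -8 + 308 = 300$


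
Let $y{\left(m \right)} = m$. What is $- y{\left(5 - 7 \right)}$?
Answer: $2$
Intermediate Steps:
$- y{\left(5 - 7 \right)} = - (5 - 7) = \left(-1\right) \left(-2\right) = 2$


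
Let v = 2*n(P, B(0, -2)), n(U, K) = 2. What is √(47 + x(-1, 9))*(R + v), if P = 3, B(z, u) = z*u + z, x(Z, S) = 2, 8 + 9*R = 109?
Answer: 959/9 ≈ 106.56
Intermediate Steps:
R = 101/9 (R = -8/9 + (⅑)*109 = -8/9 + 109/9 = 101/9 ≈ 11.222)
B(z, u) = z + u*z (B(z, u) = u*z + z = z + u*z)
v = 4 (v = 2*2 = 4)
√(47 + x(-1, 9))*(R + v) = √(47 + 2)*(101/9 + 4) = √49*(137/9) = 7*(137/9) = 959/9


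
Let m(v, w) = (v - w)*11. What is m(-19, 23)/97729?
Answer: -462/97729 ≈ -0.0047274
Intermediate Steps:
m(v, w) = -11*w + 11*v
m(-19, 23)/97729 = (-11*23 + 11*(-19))/97729 = (-253 - 209)*(1/97729) = -462*1/97729 = -462/97729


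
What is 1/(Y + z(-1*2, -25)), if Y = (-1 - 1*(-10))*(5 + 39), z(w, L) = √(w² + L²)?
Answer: 396/156187 - √629/156187 ≈ 0.0023748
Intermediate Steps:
z(w, L) = √(L² + w²)
Y = 396 (Y = (-1 + 10)*44 = 9*44 = 396)
1/(Y + z(-1*2, -25)) = 1/(396 + √((-25)² + (-1*2)²)) = 1/(396 + √(625 + (-2)²)) = 1/(396 + √(625 + 4)) = 1/(396 + √629)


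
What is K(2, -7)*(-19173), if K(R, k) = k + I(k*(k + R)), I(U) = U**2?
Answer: -23352714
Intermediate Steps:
K(R, k) = k + k**2*(R + k)**2 (K(R, k) = k + (k*(k + R))**2 = k + (k*(R + k))**2 = k + k**2*(R + k)**2)
K(2, -7)*(-19173) = -7*(1 - 7*(2 - 7)**2)*(-19173) = -7*(1 - 7*(-5)**2)*(-19173) = -7*(1 - 7*25)*(-19173) = -7*(1 - 175)*(-19173) = -7*(-174)*(-19173) = 1218*(-19173) = -23352714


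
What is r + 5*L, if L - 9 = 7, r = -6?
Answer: 74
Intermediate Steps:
L = 16 (L = 9 + 7 = 16)
r + 5*L = -6 + 5*16 = -6 + 80 = 74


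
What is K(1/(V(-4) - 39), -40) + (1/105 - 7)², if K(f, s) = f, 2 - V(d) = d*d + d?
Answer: 76933/1575 ≈ 48.846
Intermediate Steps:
V(d) = 2 - d - d² (V(d) = 2 - (d*d + d) = 2 - (d² + d) = 2 - (d + d²) = 2 + (-d - d²) = 2 - d - d²)
K(1/(V(-4) - 39), -40) + (1/105 - 7)² = 1/((2 - 1*(-4) - 1*(-4)²) - 39) + (1/105 - 7)² = 1/((2 + 4 - 1*16) - 39) + (1/105 - 7)² = 1/((2 + 4 - 16) - 39) + (-734/105)² = 1/(-10 - 39) + 538756/11025 = 1/(-49) + 538756/11025 = -1/49 + 538756/11025 = 76933/1575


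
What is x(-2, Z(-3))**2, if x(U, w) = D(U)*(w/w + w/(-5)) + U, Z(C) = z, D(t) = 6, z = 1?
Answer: 196/25 ≈ 7.8400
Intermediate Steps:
Z(C) = 1
x(U, w) = 6 + U - 6*w/5 (x(U, w) = 6*(w/w + w/(-5)) + U = 6*(1 + w*(-1/5)) + U = 6*(1 - w/5) + U = (6 - 6*w/5) + U = 6 + U - 6*w/5)
x(-2, Z(-3))**2 = (6 - 2 - 6/5*1)**2 = (6 - 2 - 6/5)**2 = (14/5)**2 = 196/25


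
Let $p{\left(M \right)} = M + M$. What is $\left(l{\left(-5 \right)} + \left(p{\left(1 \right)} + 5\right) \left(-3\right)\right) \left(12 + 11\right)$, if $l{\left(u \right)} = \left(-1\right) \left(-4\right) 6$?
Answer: $69$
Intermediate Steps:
$p{\left(M \right)} = 2 M$
$l{\left(u \right)} = 24$ ($l{\left(u \right)} = 4 \cdot 6 = 24$)
$\left(l{\left(-5 \right)} + \left(p{\left(1 \right)} + 5\right) \left(-3\right)\right) \left(12 + 11\right) = \left(24 + \left(2 \cdot 1 + 5\right) \left(-3\right)\right) \left(12 + 11\right) = \left(24 + \left(2 + 5\right) \left(-3\right)\right) 23 = \left(24 + 7 \left(-3\right)\right) 23 = \left(24 - 21\right) 23 = 3 \cdot 23 = 69$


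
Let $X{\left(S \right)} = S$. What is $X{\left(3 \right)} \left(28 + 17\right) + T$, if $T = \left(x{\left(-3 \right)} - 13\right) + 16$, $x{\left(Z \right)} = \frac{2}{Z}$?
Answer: $\frac{412}{3} \approx 137.33$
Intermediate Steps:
$T = \frac{7}{3}$ ($T = \left(\frac{2}{-3} - 13\right) + 16 = \left(2 \left(- \frac{1}{3}\right) - 13\right) + 16 = \left(- \frac{2}{3} - 13\right) + 16 = - \frac{41}{3} + 16 = \frac{7}{3} \approx 2.3333$)
$X{\left(3 \right)} \left(28 + 17\right) + T = 3 \left(28 + 17\right) + \frac{7}{3} = 3 \cdot 45 + \frac{7}{3} = 135 + \frac{7}{3} = \frac{412}{3}$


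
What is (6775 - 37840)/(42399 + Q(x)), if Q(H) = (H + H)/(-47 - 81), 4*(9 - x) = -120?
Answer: -662720/904499 ≈ -0.73269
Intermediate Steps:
x = 39 (x = 9 - ¼*(-120) = 9 + 30 = 39)
Q(H) = -H/64 (Q(H) = (2*H)/(-128) = (2*H)*(-1/128) = -H/64)
(6775 - 37840)/(42399 + Q(x)) = (6775 - 37840)/(42399 - 1/64*39) = -31065/(42399 - 39/64) = -31065/2713497/64 = -31065*64/2713497 = -662720/904499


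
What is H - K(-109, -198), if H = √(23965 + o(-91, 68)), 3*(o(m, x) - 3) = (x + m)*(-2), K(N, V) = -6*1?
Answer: 6 + 5*√8634/3 ≈ 160.87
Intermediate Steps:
K(N, V) = -6
o(m, x) = 3 - 2*m/3 - 2*x/3 (o(m, x) = 3 + ((x + m)*(-2))/3 = 3 + ((m + x)*(-2))/3 = 3 + (-2*m - 2*x)/3 = 3 + (-2*m/3 - 2*x/3) = 3 - 2*m/3 - 2*x/3)
H = 5*√8634/3 (H = √(23965 + (3 - ⅔*(-91) - ⅔*68)) = √(23965 + (3 + 182/3 - 136/3)) = √(23965 + 55/3) = √(71950/3) = 5*√8634/3 ≈ 154.87)
H - K(-109, -198) = 5*√8634/3 - 1*(-6) = 5*√8634/3 + 6 = 6 + 5*√8634/3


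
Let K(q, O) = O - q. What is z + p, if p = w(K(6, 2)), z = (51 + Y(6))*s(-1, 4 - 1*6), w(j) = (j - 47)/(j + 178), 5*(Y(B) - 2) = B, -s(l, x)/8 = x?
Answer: 251403/290 ≈ 866.91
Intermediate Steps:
s(l, x) = -8*x
Y(B) = 2 + B/5
w(j) = (-47 + j)/(178 + j)
z = 4336/5 (z = (51 + (2 + (⅕)*6))*(-8*(4 - 1*6)) = (51 + (2 + 6/5))*(-8*(4 - 6)) = (51 + 16/5)*(-8*(-2)) = (271/5)*16 = 4336/5 ≈ 867.20)
p = -17/58 (p = (-47 + (2 - 1*6))/(178 + (2 - 1*6)) = (-47 + (2 - 6))/(178 + (2 - 6)) = (-47 - 4)/(178 - 4) = -51/174 = (1/174)*(-51) = -17/58 ≈ -0.29310)
z + p = 4336/5 - 17/58 = 251403/290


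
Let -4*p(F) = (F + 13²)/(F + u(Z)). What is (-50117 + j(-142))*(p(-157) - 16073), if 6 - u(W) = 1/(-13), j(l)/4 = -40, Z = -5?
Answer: 176166066311/218 ≈ 8.0810e+8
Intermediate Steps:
j(l) = -160 (j(l) = 4*(-40) = -160)
u(W) = 79/13 (u(W) = 6 - 1/(-13) = 6 - 1*(-1/13) = 6 + 1/13 = 79/13)
p(F) = -(169 + F)/(4*(79/13 + F)) (p(F) = -(F + 13²)/(4*(F + 79/13)) = -(F + 169)/(4*(79/13 + F)) = -(169 + F)/(4*(79/13 + F)))
(-50117 + j(-142))*(p(-157) - 16073) = (-50117 - 160)*(13*(-169 - 1*(-157))/(4*(79 + 13*(-157))) - 16073) = -50277*(13*(-169 + 157)/(4*(79 - 2041)) - 16073) = -50277*((13/4)*(-12)/(-1962) - 16073) = -50277*((13/4)*(-1/1962)*(-12) - 16073) = -50277*(13/654 - 16073) = -50277*(-10511729/654) = 176166066311/218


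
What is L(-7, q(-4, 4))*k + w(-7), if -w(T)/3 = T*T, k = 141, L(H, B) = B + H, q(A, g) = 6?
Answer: -288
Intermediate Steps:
w(T) = -3*T² (w(T) = -3*T*T = -3*T²)
L(-7, q(-4, 4))*k + w(-7) = (6 - 7)*141 - 3*(-7)² = -1*141 - 3*49 = -141 - 147 = -288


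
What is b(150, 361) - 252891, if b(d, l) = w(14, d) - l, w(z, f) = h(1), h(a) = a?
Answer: -253251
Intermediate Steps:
w(z, f) = 1
b(d, l) = 1 - l
b(150, 361) - 252891 = (1 - 1*361) - 252891 = (1 - 361) - 252891 = -360 - 252891 = -253251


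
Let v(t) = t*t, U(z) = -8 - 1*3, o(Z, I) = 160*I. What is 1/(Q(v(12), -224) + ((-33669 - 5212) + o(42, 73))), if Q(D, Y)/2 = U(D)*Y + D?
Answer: -1/21985 ≈ -4.5486e-5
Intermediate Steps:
U(z) = -11 (U(z) = -8 - 3 = -11)
v(t) = t**2
Q(D, Y) = -22*Y + 2*D (Q(D, Y) = 2*(-11*Y + D) = 2*(D - 11*Y) = -22*Y + 2*D)
1/(Q(v(12), -224) + ((-33669 - 5212) + o(42, 73))) = 1/((-22*(-224) + 2*12**2) + ((-33669 - 5212) + 160*73)) = 1/((4928 + 2*144) + (-38881 + 11680)) = 1/((4928 + 288) - 27201) = 1/(5216 - 27201) = 1/(-21985) = -1/21985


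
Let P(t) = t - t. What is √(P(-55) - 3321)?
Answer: 9*I*√41 ≈ 57.628*I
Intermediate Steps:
P(t) = 0
√(P(-55) - 3321) = √(0 - 3321) = √(-3321) = 9*I*√41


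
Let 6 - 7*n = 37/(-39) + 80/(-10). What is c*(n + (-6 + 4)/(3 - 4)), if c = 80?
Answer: 90320/273 ≈ 330.84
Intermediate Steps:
n = 583/273 (n = 6/7 - (37/(-39) + 80/(-10))/7 = 6/7 - (37*(-1/39) + 80*(-1/10))/7 = 6/7 - (-37/39 - 8)/7 = 6/7 - 1/7*(-349/39) = 6/7 + 349/273 = 583/273 ≈ 2.1355)
c*(n + (-6 + 4)/(3 - 4)) = 80*(583/273 + (-6 + 4)/(3 - 4)) = 80*(583/273 - 2/(-1)) = 80*(583/273 - 1*(-2)) = 80*(583/273 + 2) = 80*(1129/273) = 90320/273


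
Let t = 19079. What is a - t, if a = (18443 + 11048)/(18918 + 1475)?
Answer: -389048556/20393 ≈ -19078.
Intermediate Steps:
a = 29491/20393 ≈ 1.4461
a - t = 29491/20393 - 1*19079 = 29491/20393 - 19079 = -389048556/20393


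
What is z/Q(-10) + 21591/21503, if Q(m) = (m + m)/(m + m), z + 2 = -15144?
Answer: -325662847/21503 ≈ -15145.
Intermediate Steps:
z = -15146 (z = -2 - 15144 = -15146)
Q(m) = 1 (Q(m) = (2*m)/((2*m)) = (2*m)*(1/(2*m)) = 1)
z/Q(-10) + 21591/21503 = -15146/1 + 21591/21503 = -15146*1 + 21591*(1/21503) = -15146 + 21591/21503 = -325662847/21503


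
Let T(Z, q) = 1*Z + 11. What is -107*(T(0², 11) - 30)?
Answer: 2033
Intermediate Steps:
T(Z, q) = 11 + Z (T(Z, q) = Z + 11 = 11 + Z)
-107*(T(0², 11) - 30) = -107*((11 + 0²) - 30) = -107*((11 + 0) - 30) = -107*(11 - 30) = -107*(-19) = 2033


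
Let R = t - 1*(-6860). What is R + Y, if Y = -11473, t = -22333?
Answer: -26946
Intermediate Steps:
R = -15473 (R = -22333 - 1*(-6860) = -22333 + 6860 = -15473)
R + Y = -15473 - 11473 = -26946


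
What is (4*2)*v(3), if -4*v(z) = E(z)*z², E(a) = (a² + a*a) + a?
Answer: -378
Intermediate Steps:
E(a) = a + 2*a² (E(a) = (a² + a²) + a = 2*a² + a = a + 2*a²)
v(z) = -z³*(1 + 2*z)/4 (v(z) = -z*(1 + 2*z)*z²/4 = -z³*(1 + 2*z)/4)
(4*2)*v(3) = (4*2)*((¼)*3³*(-1 - 2*3)) = 8*((¼)*27*(-1 - 6)) = 8*((¼)*27*(-7)) = 8*(-189/4) = -378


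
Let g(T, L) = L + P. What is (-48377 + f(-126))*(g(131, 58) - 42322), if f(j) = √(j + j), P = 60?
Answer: 2041702908 - 253224*I*√7 ≈ 2.0417e+9 - 6.6997e+5*I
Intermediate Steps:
g(T, L) = 60 + L (g(T, L) = L + 60 = 60 + L)
f(j) = √2*√j (f(j) = √(2*j) = √2*√j)
(-48377 + f(-126))*(g(131, 58) - 42322) = (-48377 + √2*√(-126))*((60 + 58) - 42322) = (-48377 + √2*(3*I*√14))*(118 - 42322) = (-48377 + 6*I*√7)*(-42204) = 2041702908 - 253224*I*√7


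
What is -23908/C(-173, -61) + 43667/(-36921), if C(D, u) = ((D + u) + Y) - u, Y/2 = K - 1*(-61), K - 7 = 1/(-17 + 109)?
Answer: 13510085587/20934207 ≈ 645.36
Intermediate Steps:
K = 645/92 (K = 7 + 1/(-17 + 109) = 7 + 1/92 = 645/92 ≈ 7.0109)
Y = 6257/46 (Y = 2*(645/92 - 1*(-61)) = 2*(645/92 + 61) = 2*(6257/92) = 6257/46 ≈ 136.02)
C(D, u) = 6257/46 + D (C(D, u) = ((D + u) + 6257/46) - u = (6257/46 + D + u) - u = 6257/46 + D)
-23908/C(-173, -61) + 43667/(-36921) = -23908/(6257/46 - 173) + 43667/(-36921) = -23908/(-1701/46) + 43667*(-1/36921) = -23908*(-46/1701) - 43667/36921 = 1099768/1701 - 43667/36921 = 13510085587/20934207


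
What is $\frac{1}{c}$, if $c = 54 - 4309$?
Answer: $- \frac{1}{4255} \approx -0.00023502$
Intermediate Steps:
$c = -4255$ ($c = 54 - 4309 = -4255$)
$\frac{1}{c} = \frac{1}{-4255} = - \frac{1}{4255}$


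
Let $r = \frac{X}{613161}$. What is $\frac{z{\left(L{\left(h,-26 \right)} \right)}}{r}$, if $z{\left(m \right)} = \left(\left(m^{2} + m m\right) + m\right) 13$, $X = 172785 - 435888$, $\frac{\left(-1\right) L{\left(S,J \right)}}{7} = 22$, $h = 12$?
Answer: $- \frac{125619111618}{87701} \approx -1.4324 \cdot 10^{6}$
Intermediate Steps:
$L{\left(S,J \right)} = -154$ ($L{\left(S,J \right)} = \left(-7\right) 22 = -154$)
$X = -263103$
$z{\left(m \right)} = 13 m + 26 m^{2}$ ($z{\left(m \right)} = \left(\left(m^{2} + m^{2}\right) + m\right) 13 = \left(2 m^{2} + m\right) 13 = \left(m + 2 m^{2}\right) 13 = 13 m + 26 m^{2}$)
$r = - \frac{87701}{204387}$ ($r = - \frac{263103}{613161} = \left(-263103\right) \frac{1}{613161} = - \frac{87701}{204387} \approx -0.42909$)
$\frac{z{\left(L{\left(h,-26 \right)} \right)}}{r} = \frac{13 \left(-154\right) \left(1 + 2 \left(-154\right)\right)}{- \frac{87701}{204387}} = 13 \left(-154\right) \left(1 - 308\right) \left(- \frac{204387}{87701}\right) = 13 \left(-154\right) \left(-307\right) \left(- \frac{204387}{87701}\right) = 614614 \left(- \frac{204387}{87701}\right) = - \frac{125619111618}{87701}$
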